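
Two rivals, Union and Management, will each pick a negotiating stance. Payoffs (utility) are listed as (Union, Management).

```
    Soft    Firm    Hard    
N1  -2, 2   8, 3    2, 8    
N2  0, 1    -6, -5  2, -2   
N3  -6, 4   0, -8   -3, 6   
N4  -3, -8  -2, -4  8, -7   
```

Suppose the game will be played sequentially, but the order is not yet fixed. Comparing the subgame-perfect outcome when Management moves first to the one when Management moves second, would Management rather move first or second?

If Union leads: Management's best replies are N1→Hard, N2→Soft, N3→Hard, N4→Firm; Union's induced payoffs 2, 0, -3, -2; outcome (N1, Hard), payoffs (2, 8).
If Management leads: Union's best replies are Soft→N2, Firm→N1, Hard→N4; Management's induced payoffs 1, 3, -7; outcome (N1, Firm), payoffs (8, 3).
Management gets 3 moving first and 8 moving second, so Management prefers to move second.

second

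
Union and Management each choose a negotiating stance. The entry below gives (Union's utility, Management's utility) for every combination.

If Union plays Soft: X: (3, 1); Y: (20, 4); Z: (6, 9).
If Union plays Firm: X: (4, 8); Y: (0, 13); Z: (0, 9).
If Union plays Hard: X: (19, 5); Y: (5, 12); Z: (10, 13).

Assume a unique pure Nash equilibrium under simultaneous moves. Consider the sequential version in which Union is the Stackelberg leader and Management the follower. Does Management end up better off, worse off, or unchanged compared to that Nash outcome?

unchanged

Solve by backward induction (Union leads).
- Soft → Management plays Z (best of 1, 4, 9); Union gets 6.
- Firm → Management plays Y (best of 8, 13, 9); Union gets 0.
- Hard → Management plays Z (best of 5, 12, 13); Union gets 10.
Maximizing over 6, 0, 10, Union chooses Hard. Subgame-perfect outcome: (Hard, Z) with payoffs (10, 13).
Under simultaneous play:
Union's best replies: X→Hard; Y→Soft; Z→Hard.
Management's best replies: Soft→Z; Firm→Y; Hard→Z.
The unique mutual best reply is (Hard, Z), giving (10, 13).
Management earns 13 sequentially versus 13 at the Nash outcome: unchanged.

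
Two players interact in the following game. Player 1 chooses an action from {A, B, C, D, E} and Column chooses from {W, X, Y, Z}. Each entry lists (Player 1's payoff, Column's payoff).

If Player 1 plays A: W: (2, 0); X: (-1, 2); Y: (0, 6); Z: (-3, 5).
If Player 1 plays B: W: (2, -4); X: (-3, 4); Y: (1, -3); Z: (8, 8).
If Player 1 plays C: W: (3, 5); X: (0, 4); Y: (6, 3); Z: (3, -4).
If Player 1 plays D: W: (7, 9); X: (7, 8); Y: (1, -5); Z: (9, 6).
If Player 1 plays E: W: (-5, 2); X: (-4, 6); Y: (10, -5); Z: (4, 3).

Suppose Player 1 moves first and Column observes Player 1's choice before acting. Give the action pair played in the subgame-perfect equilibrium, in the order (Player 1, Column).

Solve by backward induction (Player 1 leads).
- A: BR = Y, leader payoff 0.
- B: BR = Z, leader payoff 8.
- C: BR = W, leader payoff 3.
- D: BR = W, leader payoff 7.
- E: BR = X, leader payoff -4.
Among 0, 8, 3, 7, -4, the best is 8 at B. Subgame-perfect outcome: (B, Z) with payoffs (8, 8).

(B, Z)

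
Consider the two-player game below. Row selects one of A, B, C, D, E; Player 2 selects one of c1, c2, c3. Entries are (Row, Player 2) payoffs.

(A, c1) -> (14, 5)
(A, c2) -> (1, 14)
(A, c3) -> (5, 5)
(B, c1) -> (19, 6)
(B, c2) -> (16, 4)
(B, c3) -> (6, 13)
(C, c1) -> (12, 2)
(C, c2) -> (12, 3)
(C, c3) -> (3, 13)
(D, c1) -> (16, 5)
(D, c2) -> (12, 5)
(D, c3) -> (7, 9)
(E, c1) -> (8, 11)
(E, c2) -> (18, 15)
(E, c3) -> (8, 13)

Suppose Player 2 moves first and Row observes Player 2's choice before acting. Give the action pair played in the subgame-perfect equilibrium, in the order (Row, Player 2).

Work backward from Row's decision.
- c1 → Row plays B (best of 14, 19, 12, 16, 8); Player 2 gets 6.
- c2 → Row plays E (best of 1, 16, 12, 12, 18); Player 2 gets 15.
- c3 → Row plays E (best of 5, 6, 3, 7, 8); Player 2 gets 13.
Player 2's induced payoffs are 6, 15, 13, so Player 2 commits to c2. Subgame-perfect outcome: (E, c2) with payoffs (18, 15).

(E, c2)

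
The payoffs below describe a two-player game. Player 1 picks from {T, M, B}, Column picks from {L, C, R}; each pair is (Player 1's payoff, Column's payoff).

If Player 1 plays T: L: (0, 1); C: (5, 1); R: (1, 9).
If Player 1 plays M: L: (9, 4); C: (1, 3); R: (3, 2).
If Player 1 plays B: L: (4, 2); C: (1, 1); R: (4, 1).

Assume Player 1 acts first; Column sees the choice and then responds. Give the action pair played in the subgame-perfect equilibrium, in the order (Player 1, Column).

(M, L)

Backward induction with Player 1 moving first.
- T: BR = R, leader payoff 1.
- M: BR = L, leader payoff 9.
- B: BR = L, leader payoff 4.
Among 1, 9, 4, the best is 9 at M. Subgame-perfect outcome: (M, L) with payoffs (9, 4).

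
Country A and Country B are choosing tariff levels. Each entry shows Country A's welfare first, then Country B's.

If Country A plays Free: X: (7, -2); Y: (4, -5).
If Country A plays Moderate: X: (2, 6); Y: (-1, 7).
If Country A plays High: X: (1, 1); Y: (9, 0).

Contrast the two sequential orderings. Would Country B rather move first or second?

first

If Country A leads: Country B's best replies are Free→X, Moderate→Y, High→X; Country A's induced payoffs 7, -1, 1; outcome (Free, X), payoffs (7, -2).
If Country B leads: Country A's best replies are X→Free, Y→High; Country B's induced payoffs -2, 0; outcome (High, Y), payoffs (9, 0).
Country B gets 0 moving first and -2 moving second, so Country B prefers to move first.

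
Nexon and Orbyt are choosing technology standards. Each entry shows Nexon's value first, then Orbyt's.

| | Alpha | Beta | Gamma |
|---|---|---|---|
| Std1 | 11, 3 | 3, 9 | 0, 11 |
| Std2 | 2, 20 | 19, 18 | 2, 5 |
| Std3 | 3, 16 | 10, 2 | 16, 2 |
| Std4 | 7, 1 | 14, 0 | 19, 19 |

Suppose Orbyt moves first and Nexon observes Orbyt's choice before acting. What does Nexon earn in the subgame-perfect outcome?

Solve by backward induction (Orbyt leads).
- Alpha → Nexon plays Std1 (best of 11, 2, 3, 7); Orbyt gets 3.
- Beta → Nexon plays Std2 (best of 3, 19, 10, 14); Orbyt gets 18.
- Gamma → Nexon plays Std4 (best of 0, 2, 16, 19); Orbyt gets 19.
Orbyt's induced payoffs are 3, 18, 19, so Orbyt commits to Gamma. Subgame-perfect outcome: (Std4, Gamma) with payoffs (19, 19).

19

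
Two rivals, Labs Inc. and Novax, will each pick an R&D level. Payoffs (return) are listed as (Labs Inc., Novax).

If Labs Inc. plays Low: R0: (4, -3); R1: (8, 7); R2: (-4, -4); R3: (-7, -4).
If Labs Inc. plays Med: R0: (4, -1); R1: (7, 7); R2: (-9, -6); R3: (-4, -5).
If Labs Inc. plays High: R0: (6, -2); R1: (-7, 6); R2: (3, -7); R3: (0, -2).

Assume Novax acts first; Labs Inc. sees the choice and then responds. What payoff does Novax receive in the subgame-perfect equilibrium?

7

Labs Inc. best-responds to each possible Novax move:
- R0: Labs Inc. compares 4, 4, 6 and picks High; Novax would get -2.
- R1: Labs Inc. compares 8, 7, -7 and picks Low; Novax would get 7.
- R2: Labs Inc. compares -4, -9, 3 and picks High; Novax would get -7.
- R3: Labs Inc. compares -7, -4, 0 and picks High; Novax would get -2.
Maximizing over -2, 7, -7, -2, Novax chooses R1. Subgame-perfect outcome: (Low, R1) with payoffs (8, 7).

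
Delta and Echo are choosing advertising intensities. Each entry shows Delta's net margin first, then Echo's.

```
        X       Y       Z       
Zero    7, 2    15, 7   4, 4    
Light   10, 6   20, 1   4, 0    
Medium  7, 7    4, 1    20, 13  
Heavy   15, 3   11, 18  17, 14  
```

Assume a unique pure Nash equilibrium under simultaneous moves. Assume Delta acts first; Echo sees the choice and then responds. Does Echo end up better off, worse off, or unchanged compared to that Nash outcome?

unchanged

Work backward from Echo's decision.
- Zero → Echo plays Y (best of 2, 7, 4); Delta gets 15.
- Light → Echo plays X (best of 6, 1, 0); Delta gets 10.
- Medium → Echo plays Z (best of 7, 1, 13); Delta gets 20.
- Heavy → Echo plays Y (best of 3, 18, 14); Delta gets 11.
Maximizing over 15, 10, 20, 11, Delta chooses Medium. Subgame-perfect outcome: (Medium, Z) with payoffs (20, 13).
Now find the simultaneous Nash equilibrium.
Delta's best replies: X→Heavy; Y→Light; Z→Medium.
Echo's best replies: Zero→Y; Light→X; Medium→Z; Heavy→Y.
Only (Medium, Z) has each player best-responding; Nash payoffs (20, 13).
Echo earns 13 sequentially versus 13 at the Nash outcome: unchanged.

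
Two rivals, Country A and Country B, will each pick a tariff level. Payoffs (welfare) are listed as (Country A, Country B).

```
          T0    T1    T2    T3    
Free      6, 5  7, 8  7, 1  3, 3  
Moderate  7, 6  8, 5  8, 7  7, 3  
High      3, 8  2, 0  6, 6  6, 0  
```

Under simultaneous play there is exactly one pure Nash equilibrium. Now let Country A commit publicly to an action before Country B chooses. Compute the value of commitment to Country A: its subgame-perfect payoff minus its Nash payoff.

0

Country B best-responds to each possible Country A move:
- Free: Country B compares 5, 8, 1, 3 and picks T1; Country A would get 7.
- Moderate: Country B compares 6, 5, 7, 3 and picks T2; Country A would get 8.
- High: Country B compares 8, 0, 6, 0 and picks T0; Country A would get 3.
Among 7, 8, 3, the best is 8 at Moderate. Subgame-perfect outcome: (Moderate, T2) with payoffs (8, 7).
Under simultaneous play:
Country A's best replies: T0→Moderate; T1→Moderate; T2→Moderate; T3→Moderate.
Country B's best replies: Free→T1; Moderate→T2; High→T0.
The unique mutual best reply is (Moderate, T2), giving (8, 7).
Country A's commitment gain: 8 − 8 = 0.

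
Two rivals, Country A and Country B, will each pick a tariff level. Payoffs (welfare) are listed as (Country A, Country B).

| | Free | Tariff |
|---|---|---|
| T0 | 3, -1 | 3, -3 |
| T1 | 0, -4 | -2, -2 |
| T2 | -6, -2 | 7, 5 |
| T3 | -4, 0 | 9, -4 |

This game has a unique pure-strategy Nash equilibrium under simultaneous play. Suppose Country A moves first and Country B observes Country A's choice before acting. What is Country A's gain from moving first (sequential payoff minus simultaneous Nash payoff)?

Solve by backward induction (Country A leads).
- T0: Country B compares -1, -3 and picks Free; Country A would get 3.
- T1: Country B compares -4, -2 and picks Tariff; Country A would get -2.
- T2: Country B compares -2, 5 and picks Tariff; Country A would get 7.
- T3: Country B compares 0, -4 and picks Free; Country A would get -4.
Among 3, -2, 7, -4, the best is 7 at T2. Subgame-perfect outcome: (T2, Tariff) with payoffs (7, 5).
Now find the simultaneous Nash equilibrium.
Country A's best replies: Free→T0; Tariff→T3.
Country B's best replies: T0→Free; T1→Tariff; T2→Tariff; T3→Free.
The unique mutual best reply is (T0, Free), giving (3, -1).
Country A's commitment gain: 7 − 3 = 4.

4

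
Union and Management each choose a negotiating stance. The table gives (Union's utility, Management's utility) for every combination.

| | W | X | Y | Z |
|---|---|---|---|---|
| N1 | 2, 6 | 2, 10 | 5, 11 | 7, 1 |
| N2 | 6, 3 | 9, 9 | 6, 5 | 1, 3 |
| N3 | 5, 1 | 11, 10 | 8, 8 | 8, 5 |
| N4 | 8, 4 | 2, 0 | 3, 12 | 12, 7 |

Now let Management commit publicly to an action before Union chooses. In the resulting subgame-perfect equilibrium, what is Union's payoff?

Union best-responds to each possible Management move:
- W → Union plays N4 (best of 2, 6, 5, 8); Management gets 4.
- X → Union plays N3 (best of 2, 9, 11, 2); Management gets 10.
- Y → Union plays N3 (best of 5, 6, 8, 3); Management gets 8.
- Z → Union plays N4 (best of 7, 1, 8, 12); Management gets 7.
Among 4, 10, 8, 7, the best is 10 at X. Subgame-perfect outcome: (N3, X) with payoffs (11, 10).

11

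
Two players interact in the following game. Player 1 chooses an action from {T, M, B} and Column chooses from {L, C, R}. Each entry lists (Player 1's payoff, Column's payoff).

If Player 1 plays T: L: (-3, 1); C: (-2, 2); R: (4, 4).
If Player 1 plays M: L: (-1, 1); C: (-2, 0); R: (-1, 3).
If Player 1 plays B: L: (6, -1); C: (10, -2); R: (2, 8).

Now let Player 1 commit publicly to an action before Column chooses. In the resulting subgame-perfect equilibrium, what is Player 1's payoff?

Column best-responds to each possible Player 1 move:
- T → Column plays R (best of 1, 2, 4); Player 1 gets 4.
- M → Column plays R (best of 1, 0, 3); Player 1 gets -1.
- B → Column plays R (best of -1, -2, 8); Player 1 gets 2.
Among 4, -1, 2, the best is 4 at T. Subgame-perfect outcome: (T, R) with payoffs (4, 4).

4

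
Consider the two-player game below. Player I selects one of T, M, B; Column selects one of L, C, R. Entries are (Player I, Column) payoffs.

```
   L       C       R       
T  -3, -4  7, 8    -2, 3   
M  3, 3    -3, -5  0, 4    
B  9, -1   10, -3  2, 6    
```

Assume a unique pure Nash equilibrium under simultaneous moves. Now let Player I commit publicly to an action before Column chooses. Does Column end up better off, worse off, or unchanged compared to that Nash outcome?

better off

Column best-responds to each possible Player I move:
- T → Column plays C (best of -4, 8, 3); Player I gets 7.
- M → Column plays R (best of 3, -5, 4); Player I gets 0.
- B → Column plays R (best of -1, -3, 6); Player I gets 2.
Maximizing over 7, 0, 2, Player I chooses T. Subgame-perfect outcome: (T, C) with payoffs (7, 8).
For the simultaneous game, intersect best replies.
Player I's best replies: L→B; C→B; R→B.
Column's best replies: T→C; M→R; B→R.
Only (B, R) has each player best-responding; Nash payoffs (2, 6).
Column earns 8 sequentially versus 6 at the Nash outcome: better off.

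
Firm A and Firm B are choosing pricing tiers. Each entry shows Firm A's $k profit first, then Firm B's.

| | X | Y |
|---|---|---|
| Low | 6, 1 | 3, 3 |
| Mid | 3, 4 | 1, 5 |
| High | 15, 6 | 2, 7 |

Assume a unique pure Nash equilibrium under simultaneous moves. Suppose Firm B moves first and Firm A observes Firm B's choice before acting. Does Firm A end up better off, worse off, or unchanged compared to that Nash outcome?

Work backward from Firm A's decision.
- X: BR = High, leader payoff 6.
- Y: BR = Low, leader payoff 3.
Among 6, 3, the best is 6 at X. Subgame-perfect outcome: (High, X) with payoffs (15, 6).
Under simultaneous play:
Firm A's best replies: X→High; Y→Low.
Firm B's best replies: Low→Y; Mid→Y; High→Y.
The unique mutual best reply is (Low, Y), giving (3, 3).
Firm A earns 15 sequentially versus 3 at the Nash outcome: better off.

better off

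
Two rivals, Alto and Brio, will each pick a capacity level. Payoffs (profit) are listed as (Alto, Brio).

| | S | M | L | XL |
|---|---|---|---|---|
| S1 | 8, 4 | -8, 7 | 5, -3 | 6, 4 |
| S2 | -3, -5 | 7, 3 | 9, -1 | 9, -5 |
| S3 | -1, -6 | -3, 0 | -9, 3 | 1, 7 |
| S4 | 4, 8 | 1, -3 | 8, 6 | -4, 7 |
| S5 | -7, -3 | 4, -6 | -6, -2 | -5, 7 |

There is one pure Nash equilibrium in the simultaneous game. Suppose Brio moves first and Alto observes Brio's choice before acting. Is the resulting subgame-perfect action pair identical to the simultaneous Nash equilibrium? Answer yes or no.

Alto best-responds to each possible Brio move:
- S: Alto compares 8, -3, -1, 4, -7 and picks S1; Brio would get 4.
- M: Alto compares -8, 7, -3, 1, 4 and picks S2; Brio would get 3.
- L: Alto compares 5, 9, -9, 8, -6 and picks S2; Brio would get -1.
- XL: Alto compares 6, 9, 1, -4, -5 and picks S2; Brio would get -5.
Maximizing over 4, 3, -1, -5, Brio chooses S. Subgame-perfect outcome: (S1, S) with payoffs (8, 4).
For the simultaneous game, intersect best replies.
Alto's best replies: S→S1; M→S2; L→S2; XL→S2.
Brio's best replies: S1→M; S2→M; S3→XL; S4→S; S5→XL.
The unique mutual best reply is (S2, M), giving (7, 3).
Sequential outcome (S1, S) differs from the Nash profile (S2, M).

no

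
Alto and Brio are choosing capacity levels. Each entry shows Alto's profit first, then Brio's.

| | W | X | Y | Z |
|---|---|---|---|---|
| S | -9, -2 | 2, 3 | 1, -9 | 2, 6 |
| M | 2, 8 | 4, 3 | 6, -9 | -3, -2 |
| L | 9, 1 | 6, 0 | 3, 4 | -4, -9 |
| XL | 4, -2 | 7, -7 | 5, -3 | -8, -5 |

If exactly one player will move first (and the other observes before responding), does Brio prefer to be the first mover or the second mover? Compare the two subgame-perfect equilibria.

first

If Alto leads: Brio's best replies are S→Z, M→W, L→Y, XL→W; Alto's induced payoffs 2, 2, 3, 4; outcome (XL, W), payoffs (4, -2).
If Brio leads: Alto's best replies are W→L, X→XL, Y→M, Z→S; Brio's induced payoffs 1, -7, -9, 6; outcome (S, Z), payoffs (2, 6).
Brio gets 6 moving first and -2 moving second, so Brio prefers to move first.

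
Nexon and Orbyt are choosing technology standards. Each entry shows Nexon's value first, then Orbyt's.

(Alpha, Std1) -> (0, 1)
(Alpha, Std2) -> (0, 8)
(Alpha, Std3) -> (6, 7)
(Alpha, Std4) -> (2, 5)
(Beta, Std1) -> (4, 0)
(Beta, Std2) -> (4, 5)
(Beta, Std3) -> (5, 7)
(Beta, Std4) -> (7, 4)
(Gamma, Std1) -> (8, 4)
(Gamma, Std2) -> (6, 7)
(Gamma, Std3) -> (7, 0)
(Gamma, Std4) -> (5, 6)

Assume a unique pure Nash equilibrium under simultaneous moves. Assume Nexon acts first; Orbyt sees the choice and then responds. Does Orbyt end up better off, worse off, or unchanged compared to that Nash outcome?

unchanged

Solve by backward induction (Nexon leads).
- Alpha: Orbyt compares 1, 8, 7, 5 and picks Std2; Nexon would get 0.
- Beta: Orbyt compares 0, 5, 7, 4 and picks Std3; Nexon would get 5.
- Gamma: Orbyt compares 4, 7, 0, 6 and picks Std2; Nexon would get 6.
Maximizing over 0, 5, 6, Nexon chooses Gamma. Subgame-perfect outcome: (Gamma, Std2) with payoffs (6, 7).
Under simultaneous play:
Nexon's best replies: Std1→Gamma; Std2→Gamma; Std3→Gamma; Std4→Beta.
Orbyt's best replies: Alpha→Std2; Beta→Std3; Gamma→Std2.
Only (Gamma, Std2) has each player best-responding; Nash payoffs (6, 7).
Orbyt earns 7 sequentially versus 7 at the Nash outcome: unchanged.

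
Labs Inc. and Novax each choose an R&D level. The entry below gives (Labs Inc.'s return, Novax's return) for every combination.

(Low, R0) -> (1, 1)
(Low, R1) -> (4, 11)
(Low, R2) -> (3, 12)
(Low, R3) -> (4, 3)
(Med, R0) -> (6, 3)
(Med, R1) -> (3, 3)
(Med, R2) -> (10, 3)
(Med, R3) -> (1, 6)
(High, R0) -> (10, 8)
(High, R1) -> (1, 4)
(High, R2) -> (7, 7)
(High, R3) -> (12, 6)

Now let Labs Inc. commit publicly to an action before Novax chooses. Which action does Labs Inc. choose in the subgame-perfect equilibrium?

Novax best-responds to each possible Labs Inc. move:
- Low: BR = R2, leader payoff 3.
- Med: BR = R3, leader payoff 1.
- High: BR = R0, leader payoff 10.
Among 3, 1, 10, the best is 10 at High. Subgame-perfect outcome: (High, R0) with payoffs (10, 8).

High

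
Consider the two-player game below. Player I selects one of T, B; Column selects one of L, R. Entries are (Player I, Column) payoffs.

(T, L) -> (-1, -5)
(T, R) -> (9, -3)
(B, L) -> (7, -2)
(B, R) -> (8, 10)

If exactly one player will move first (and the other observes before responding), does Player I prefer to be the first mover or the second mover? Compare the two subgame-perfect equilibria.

first

If Player I leads: Column's best replies are T→R, B→R; Player I's induced payoffs 9, 8; outcome (T, R), payoffs (9, -3).
If Column leads: Player I's best replies are L→B, R→T; Column's induced payoffs -2, -3; outcome (B, L), payoffs (7, -2).
Player I gets 9 moving first and 7 moving second, so Player I prefers to move first.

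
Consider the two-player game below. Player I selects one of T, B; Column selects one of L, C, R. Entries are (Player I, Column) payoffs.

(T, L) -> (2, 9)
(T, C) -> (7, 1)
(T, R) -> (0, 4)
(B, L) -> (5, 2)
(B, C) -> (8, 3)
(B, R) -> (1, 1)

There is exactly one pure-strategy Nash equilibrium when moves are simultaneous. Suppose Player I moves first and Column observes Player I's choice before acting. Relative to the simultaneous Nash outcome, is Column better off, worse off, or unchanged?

Solve by backward induction (Player I leads).
- T: Column compares 9, 1, 4 and picks L; Player I would get 2.
- B: Column compares 2, 3, 1 and picks C; Player I would get 8.
Among 2, 8, the best is 8 at B. Subgame-perfect outcome: (B, C) with payoffs (8, 3).
Now find the simultaneous Nash equilibrium.
Player I's best replies: L→B; C→B; R→B.
Column's best replies: T→L; B→C.
The unique mutual best reply is (B, C), giving (8, 3).
Column earns 3 sequentially versus 3 at the Nash outcome: unchanged.

unchanged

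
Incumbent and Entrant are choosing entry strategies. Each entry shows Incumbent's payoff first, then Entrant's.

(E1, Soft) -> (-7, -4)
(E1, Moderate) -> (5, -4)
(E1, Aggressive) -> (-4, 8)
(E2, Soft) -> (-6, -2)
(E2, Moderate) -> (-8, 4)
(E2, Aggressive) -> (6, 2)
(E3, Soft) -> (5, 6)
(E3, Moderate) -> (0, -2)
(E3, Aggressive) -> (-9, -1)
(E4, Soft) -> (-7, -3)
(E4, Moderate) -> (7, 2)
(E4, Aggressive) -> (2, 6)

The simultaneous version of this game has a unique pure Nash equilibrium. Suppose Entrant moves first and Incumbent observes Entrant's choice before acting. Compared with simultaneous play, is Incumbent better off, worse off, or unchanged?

unchanged

Incumbent best-responds to each possible Entrant move:
- Soft: Incumbent compares -7, -6, 5, -7 and picks E3; Entrant would get 6.
- Moderate: Incumbent compares 5, -8, 0, 7 and picks E4; Entrant would get 2.
- Aggressive: Incumbent compares -4, 6, -9, 2 and picks E2; Entrant would get 2.
Entrant's induced payoffs are 6, 2, 2, so Entrant commits to Soft. Subgame-perfect outcome: (E3, Soft) with payoffs (5, 6).
For the simultaneous game, intersect best replies.
Incumbent's best replies: Soft→E3; Moderate→E4; Aggressive→E2.
Entrant's best replies: E1→Aggressive; E2→Moderate; E3→Soft; E4→Aggressive.
Only (E3, Soft) has each player best-responding; Nash payoffs (5, 6).
Incumbent earns 5 sequentially versus 5 at the Nash outcome: unchanged.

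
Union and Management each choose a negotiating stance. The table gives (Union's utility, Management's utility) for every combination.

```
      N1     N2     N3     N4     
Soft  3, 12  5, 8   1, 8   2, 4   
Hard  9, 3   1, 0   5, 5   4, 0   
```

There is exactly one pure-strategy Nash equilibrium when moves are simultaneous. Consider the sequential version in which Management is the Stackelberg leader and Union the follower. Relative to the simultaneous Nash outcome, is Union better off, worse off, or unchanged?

unchanged

Solve by backward induction (Management leads).
- N1 → Union plays Hard (best of 3, 9); Management gets 3.
- N2 → Union plays Soft (best of 5, 1); Management gets 8.
- N3 → Union plays Hard (best of 1, 5); Management gets 5.
- N4 → Union plays Hard (best of 2, 4); Management gets 0.
Maximizing over 3, 8, 5, 0, Management chooses N2. Subgame-perfect outcome: (Soft, N2) with payoffs (5, 8).
For the simultaneous game, intersect best replies.
Union's best replies: N1→Hard; N2→Soft; N3→Hard; N4→Hard.
Management's best replies: Soft→N1; Hard→N3.
Only (Hard, N3) has each player best-responding; Nash payoffs (5, 5).
Union earns 5 sequentially versus 5 at the Nash outcome: unchanged.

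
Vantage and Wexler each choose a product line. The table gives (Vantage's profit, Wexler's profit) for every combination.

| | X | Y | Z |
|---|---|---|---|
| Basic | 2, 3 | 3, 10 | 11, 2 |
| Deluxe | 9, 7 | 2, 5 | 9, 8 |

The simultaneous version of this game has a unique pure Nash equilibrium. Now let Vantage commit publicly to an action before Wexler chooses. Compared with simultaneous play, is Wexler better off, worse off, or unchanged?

worse off

Backward induction with Vantage moving first.
- Basic → Wexler plays Y (best of 3, 10, 2); Vantage gets 3.
- Deluxe → Wexler plays Z (best of 7, 5, 8); Vantage gets 9.
Vantage's induced payoffs are 3, 9, so Vantage commits to Deluxe. Subgame-perfect outcome: (Deluxe, Z) with payoffs (9, 8).
For the simultaneous game, intersect best replies.
Vantage's best replies: X→Deluxe; Y→Basic; Z→Basic.
Wexler's best replies: Basic→Y; Deluxe→Z.
Only (Basic, Y) has each player best-responding; Nash payoffs (3, 10).
Wexler earns 8 sequentially versus 10 at the Nash outcome: worse off.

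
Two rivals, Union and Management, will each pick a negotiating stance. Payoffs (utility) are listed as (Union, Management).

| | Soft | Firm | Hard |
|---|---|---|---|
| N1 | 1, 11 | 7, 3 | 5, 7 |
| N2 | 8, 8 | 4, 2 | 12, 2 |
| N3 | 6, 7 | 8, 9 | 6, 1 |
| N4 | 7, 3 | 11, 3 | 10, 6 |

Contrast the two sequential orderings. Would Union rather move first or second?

first

If Union leads: Management's best replies are N1→Soft, N2→Soft, N3→Firm, N4→Hard; Union's induced payoffs 1, 8, 8, 10; outcome (N4, Hard), payoffs (10, 6).
If Management leads: Union's best replies are Soft→N2, Firm→N4, Hard→N2; Management's induced payoffs 8, 3, 2; outcome (N2, Soft), payoffs (8, 8).
Union gets 10 moving first and 8 moving second, so Union prefers to move first.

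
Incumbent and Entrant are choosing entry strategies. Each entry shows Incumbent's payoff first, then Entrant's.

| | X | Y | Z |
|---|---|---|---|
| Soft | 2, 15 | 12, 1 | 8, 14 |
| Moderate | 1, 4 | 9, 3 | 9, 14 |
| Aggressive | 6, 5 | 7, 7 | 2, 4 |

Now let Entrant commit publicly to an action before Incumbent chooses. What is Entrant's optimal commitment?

Z

Solve by backward induction (Entrant leads).
- X: BR = Aggressive, leader payoff 5.
- Y: BR = Soft, leader payoff 1.
- Z: BR = Moderate, leader payoff 14.
Among 5, 1, 14, the best is 14 at Z. Subgame-perfect outcome: (Moderate, Z) with payoffs (9, 14).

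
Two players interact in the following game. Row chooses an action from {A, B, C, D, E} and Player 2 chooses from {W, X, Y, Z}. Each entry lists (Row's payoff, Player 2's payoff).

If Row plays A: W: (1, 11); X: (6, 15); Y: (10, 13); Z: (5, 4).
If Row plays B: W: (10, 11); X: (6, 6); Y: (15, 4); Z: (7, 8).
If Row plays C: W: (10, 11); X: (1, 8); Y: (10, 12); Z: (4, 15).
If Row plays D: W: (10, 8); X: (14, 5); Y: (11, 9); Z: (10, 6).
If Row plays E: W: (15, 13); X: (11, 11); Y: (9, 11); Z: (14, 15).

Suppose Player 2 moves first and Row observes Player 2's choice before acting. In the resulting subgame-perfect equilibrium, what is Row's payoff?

Backward induction with Player 2 moving first.
- W: BR = E, leader payoff 13.
- X: BR = D, leader payoff 5.
- Y: BR = B, leader payoff 4.
- Z: BR = E, leader payoff 15.
Among 13, 5, 4, 15, the best is 15 at Z. Subgame-perfect outcome: (E, Z) with payoffs (14, 15).

14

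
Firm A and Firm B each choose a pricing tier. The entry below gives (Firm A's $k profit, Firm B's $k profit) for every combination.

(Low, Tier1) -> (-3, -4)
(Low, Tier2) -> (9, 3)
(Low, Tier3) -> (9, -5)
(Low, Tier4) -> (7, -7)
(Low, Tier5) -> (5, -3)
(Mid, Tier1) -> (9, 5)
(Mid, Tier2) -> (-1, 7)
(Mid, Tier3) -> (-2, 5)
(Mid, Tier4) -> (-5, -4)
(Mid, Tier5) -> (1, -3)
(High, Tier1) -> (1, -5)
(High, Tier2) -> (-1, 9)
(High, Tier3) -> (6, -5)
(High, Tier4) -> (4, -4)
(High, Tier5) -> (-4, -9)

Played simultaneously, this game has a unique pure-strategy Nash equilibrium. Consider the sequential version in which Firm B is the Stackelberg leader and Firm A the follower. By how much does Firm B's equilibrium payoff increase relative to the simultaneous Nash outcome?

Work backward from Firm A's decision.
- Tier1: BR = Mid, leader payoff 5.
- Tier2: BR = Low, leader payoff 3.
- Tier3: BR = Low, leader payoff -5.
- Tier4: BR = Low, leader payoff -7.
- Tier5: BR = Low, leader payoff -3.
Among 5, 3, -5, -7, -3, the best is 5 at Tier1. Subgame-perfect outcome: (Mid, Tier1) with payoffs (9, 5).
Under simultaneous play:
Firm A's best replies: Tier1→Mid; Tier2→Low; Tier3→Low; Tier4→Low; Tier5→Low.
Firm B's best replies: Low→Tier2; Mid→Tier2; High→Tier2.
The unique mutual best reply is (Low, Tier2), giving (9, 3).
Firm B's commitment gain: 5 − 3 = 2.

2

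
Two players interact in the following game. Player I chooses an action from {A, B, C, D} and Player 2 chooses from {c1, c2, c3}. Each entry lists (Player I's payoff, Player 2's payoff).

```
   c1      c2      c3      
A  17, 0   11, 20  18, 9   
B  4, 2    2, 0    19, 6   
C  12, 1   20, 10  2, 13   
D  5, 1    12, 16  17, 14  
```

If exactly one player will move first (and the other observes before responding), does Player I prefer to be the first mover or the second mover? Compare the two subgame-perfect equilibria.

If Player I leads: Player 2's best replies are A→c2, B→c3, C→c3, D→c2; Player I's induced payoffs 11, 19, 2, 12; outcome (B, c3), payoffs (19, 6).
If Player 2 leads: Player I's best replies are c1→A, c2→C, c3→B; Player 2's induced payoffs 0, 10, 6; outcome (C, c2), payoffs (20, 10).
Player I gets 19 moving first and 20 moving second, so Player I prefers to move second.

second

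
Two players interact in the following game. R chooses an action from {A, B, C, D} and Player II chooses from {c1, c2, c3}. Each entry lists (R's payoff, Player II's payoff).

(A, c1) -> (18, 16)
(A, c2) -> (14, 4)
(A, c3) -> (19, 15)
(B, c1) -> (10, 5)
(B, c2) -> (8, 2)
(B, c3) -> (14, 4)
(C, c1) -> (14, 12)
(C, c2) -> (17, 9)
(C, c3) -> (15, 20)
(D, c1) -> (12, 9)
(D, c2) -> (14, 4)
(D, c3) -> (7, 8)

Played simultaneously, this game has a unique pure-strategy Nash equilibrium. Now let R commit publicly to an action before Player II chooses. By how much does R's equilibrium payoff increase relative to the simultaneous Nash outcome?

Player II best-responds to each possible R move:
- A: Player II compares 16, 4, 15 and picks c1; R would get 18.
- B: Player II compares 5, 2, 4 and picks c1; R would get 10.
- C: Player II compares 12, 9, 20 and picks c3; R would get 15.
- D: Player II compares 9, 4, 8 and picks c1; R would get 12.
Among 18, 10, 15, 12, the best is 18 at A. Subgame-perfect outcome: (A, c1) with payoffs (18, 16).
Under simultaneous play:
R's best replies: c1→A; c2→C; c3→A.
Player II's best replies: A→c1; B→c1; C→c3; D→c1.
The unique mutual best reply is (A, c1), giving (18, 16).
R's commitment gain: 18 − 18 = 0.

0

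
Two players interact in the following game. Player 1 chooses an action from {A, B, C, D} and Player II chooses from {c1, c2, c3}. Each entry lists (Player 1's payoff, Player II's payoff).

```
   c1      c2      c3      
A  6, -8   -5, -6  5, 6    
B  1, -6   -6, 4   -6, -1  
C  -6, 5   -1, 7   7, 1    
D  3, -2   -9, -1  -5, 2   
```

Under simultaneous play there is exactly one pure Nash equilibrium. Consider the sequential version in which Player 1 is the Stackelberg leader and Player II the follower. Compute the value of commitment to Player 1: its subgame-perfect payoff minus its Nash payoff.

6

Player II best-responds to each possible Player 1 move:
- A: BR = c3, leader payoff 5.
- B: BR = c2, leader payoff -6.
- C: BR = c2, leader payoff -1.
- D: BR = c3, leader payoff -5.
Player 1's induced payoffs are 5, -6, -1, -5, so Player 1 commits to A. Subgame-perfect outcome: (A, c3) with payoffs (5, 6).
For the simultaneous game, intersect best replies.
Player 1's best replies: c1→A; c2→C; c3→C.
Player II's best replies: A→c3; B→c2; C→c2; D→c3.
The unique mutual best reply is (C, c2), giving (-1, 7).
Player 1's commitment gain: 5 − -1 = 6.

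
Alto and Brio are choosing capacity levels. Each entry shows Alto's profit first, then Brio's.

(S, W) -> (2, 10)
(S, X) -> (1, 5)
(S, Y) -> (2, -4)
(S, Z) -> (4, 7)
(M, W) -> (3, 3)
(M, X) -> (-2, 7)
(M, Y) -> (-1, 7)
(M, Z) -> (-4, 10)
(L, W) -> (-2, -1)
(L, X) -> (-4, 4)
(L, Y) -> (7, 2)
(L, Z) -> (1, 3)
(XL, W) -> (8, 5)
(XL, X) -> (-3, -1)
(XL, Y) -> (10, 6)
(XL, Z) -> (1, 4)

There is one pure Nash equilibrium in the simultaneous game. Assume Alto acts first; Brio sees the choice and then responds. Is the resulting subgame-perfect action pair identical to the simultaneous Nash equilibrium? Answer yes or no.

yes

Solve by backward induction (Alto leads).
- S: BR = W, leader payoff 2.
- M: BR = Z, leader payoff -4.
- L: BR = X, leader payoff -4.
- XL: BR = Y, leader payoff 10.
Maximizing over 2, -4, -4, 10, Alto chooses XL. Subgame-perfect outcome: (XL, Y) with payoffs (10, 6).
Now find the simultaneous Nash equilibrium.
Alto's best replies: W→XL; X→S; Y→XL; Z→S.
Brio's best replies: S→W; M→Z; L→X; XL→Y.
The unique mutual best reply is (XL, Y), giving (10, 6).
Sequential outcome (XL, Y) coincides with the Nash profile (XL, Y).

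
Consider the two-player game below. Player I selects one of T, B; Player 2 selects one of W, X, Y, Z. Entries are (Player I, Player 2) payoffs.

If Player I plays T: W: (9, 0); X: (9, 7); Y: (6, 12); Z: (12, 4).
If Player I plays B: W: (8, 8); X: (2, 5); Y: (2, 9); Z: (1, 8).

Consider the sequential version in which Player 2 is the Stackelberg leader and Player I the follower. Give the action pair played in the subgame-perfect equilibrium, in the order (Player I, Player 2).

(T, Y)

Work backward from Player I's decision.
- W: Player I compares 9, 8 and picks T; Player 2 would get 0.
- X: Player I compares 9, 2 and picks T; Player 2 would get 7.
- Y: Player I compares 6, 2 and picks T; Player 2 would get 12.
- Z: Player I compares 12, 1 and picks T; Player 2 would get 4.
Maximizing over 0, 7, 12, 4, Player 2 chooses Y. Subgame-perfect outcome: (T, Y) with payoffs (6, 12).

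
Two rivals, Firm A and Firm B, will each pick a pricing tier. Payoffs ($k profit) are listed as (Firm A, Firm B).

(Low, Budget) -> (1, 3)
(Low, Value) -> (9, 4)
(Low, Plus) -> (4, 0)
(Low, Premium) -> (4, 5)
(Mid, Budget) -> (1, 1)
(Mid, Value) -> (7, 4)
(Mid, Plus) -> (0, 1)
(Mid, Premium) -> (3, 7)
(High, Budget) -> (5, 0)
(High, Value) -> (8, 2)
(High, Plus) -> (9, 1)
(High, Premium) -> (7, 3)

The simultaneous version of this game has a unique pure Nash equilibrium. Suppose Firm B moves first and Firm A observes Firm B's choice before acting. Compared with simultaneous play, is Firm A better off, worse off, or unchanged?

better off

Firm A best-responds to each possible Firm B move:
- Budget: BR = High, leader payoff 0.
- Value: BR = Low, leader payoff 4.
- Plus: BR = High, leader payoff 1.
- Premium: BR = High, leader payoff 3.
Firm B's induced payoffs are 0, 4, 1, 3, so Firm B commits to Value. Subgame-perfect outcome: (Low, Value) with payoffs (9, 4).
Under simultaneous play:
Firm A's best replies: Budget→High; Value→Low; Plus→High; Premium→High.
Firm B's best replies: Low→Premium; Mid→Premium; High→Premium.
The unique mutual best reply is (High, Premium), giving (7, 3).
Firm A earns 9 sequentially versus 7 at the Nash outcome: better off.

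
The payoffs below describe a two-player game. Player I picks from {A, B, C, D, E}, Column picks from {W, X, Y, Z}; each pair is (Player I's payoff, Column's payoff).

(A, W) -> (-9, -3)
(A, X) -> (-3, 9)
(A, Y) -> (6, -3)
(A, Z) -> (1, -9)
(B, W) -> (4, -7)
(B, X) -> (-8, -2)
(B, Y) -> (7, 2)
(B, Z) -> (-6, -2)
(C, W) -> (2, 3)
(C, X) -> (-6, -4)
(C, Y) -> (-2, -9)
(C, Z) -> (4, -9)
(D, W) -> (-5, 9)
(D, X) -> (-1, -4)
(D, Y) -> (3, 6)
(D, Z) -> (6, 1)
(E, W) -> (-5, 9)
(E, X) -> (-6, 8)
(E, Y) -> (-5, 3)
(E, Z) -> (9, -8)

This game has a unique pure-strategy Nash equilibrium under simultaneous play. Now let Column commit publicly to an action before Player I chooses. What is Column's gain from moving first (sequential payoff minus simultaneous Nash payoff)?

Work backward from Player I's decision.
- W → Player I plays B (best of -9, 4, 2, -5, -5); Column gets -7.
- X → Player I plays D (best of -3, -8, -6, -1, -6); Column gets -4.
- Y → Player I plays B (best of 6, 7, -2, 3, -5); Column gets 2.
- Z → Player I plays E (best of 1, -6, 4, 6, 9); Column gets -8.
Column's induced payoffs are -7, -4, 2, -8, so Column commits to Y. Subgame-perfect outcome: (B, Y) with payoffs (7, 2).
For the simultaneous game, intersect best replies.
Player I's best replies: W→B; X→D; Y→B; Z→E.
Column's best replies: A→X; B→Y; C→W; D→W; E→W.
The unique mutual best reply is (B, Y), giving (7, 2).
Column's commitment gain: 2 − 2 = 0.

0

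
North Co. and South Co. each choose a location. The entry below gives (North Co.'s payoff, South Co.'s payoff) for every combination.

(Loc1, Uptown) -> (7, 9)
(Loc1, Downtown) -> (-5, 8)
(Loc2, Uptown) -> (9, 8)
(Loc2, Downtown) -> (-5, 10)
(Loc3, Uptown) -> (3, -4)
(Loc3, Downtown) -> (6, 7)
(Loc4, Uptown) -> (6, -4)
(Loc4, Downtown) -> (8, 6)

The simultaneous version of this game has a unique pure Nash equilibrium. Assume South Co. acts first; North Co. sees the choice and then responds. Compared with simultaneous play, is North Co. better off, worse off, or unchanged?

Backward induction with South Co. moving first.
- Uptown: BR = Loc2, leader payoff 8.
- Downtown: BR = Loc4, leader payoff 6.
Maximizing over 8, 6, South Co. chooses Uptown. Subgame-perfect outcome: (Loc2, Uptown) with payoffs (9, 8).
Under simultaneous play:
North Co.'s best replies: Uptown→Loc2; Downtown→Loc4.
South Co.'s best replies: Loc1→Uptown; Loc2→Downtown; Loc3→Downtown; Loc4→Downtown.
Only (Loc4, Downtown) has each player best-responding; Nash payoffs (8, 6).
North Co. earns 9 sequentially versus 8 at the Nash outcome: better off.

better off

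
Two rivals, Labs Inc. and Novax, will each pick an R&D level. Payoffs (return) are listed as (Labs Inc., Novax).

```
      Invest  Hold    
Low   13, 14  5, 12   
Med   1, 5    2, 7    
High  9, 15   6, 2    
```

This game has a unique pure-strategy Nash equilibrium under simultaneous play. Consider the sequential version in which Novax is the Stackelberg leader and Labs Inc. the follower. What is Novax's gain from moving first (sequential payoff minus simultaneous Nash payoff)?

Backward induction with Novax moving first.
- Invest: Labs Inc. compares 13, 1, 9 and picks Low; Novax would get 14.
- Hold: Labs Inc. compares 5, 2, 6 and picks High; Novax would get 2.
Novax's induced payoffs are 14, 2, so Novax commits to Invest. Subgame-perfect outcome: (Low, Invest) with payoffs (13, 14).
For the simultaneous game, intersect best replies.
Labs Inc.'s best replies: Invest→Low; Hold→High.
Novax's best replies: Low→Invest; Med→Hold; High→Invest.
The unique mutual best reply is (Low, Invest), giving (13, 14).
Novax's commitment gain: 14 − 14 = 0.

0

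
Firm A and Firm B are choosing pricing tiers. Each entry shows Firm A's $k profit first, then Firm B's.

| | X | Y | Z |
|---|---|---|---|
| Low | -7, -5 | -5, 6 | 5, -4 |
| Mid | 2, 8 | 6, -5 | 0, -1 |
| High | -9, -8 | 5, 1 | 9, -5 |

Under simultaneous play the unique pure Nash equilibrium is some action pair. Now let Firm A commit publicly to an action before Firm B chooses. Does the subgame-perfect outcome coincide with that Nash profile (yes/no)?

no

Solve by backward induction (Firm A leads).
- Low: BR = Y, leader payoff -5.
- Mid: BR = X, leader payoff 2.
- High: BR = Y, leader payoff 5.
Among -5, 2, 5, the best is 5 at High. Subgame-perfect outcome: (High, Y) with payoffs (5, 1).
Under simultaneous play:
Firm A's best replies: X→Mid; Y→Mid; Z→High.
Firm B's best replies: Low→Y; Mid→X; High→Y.
Only (Mid, X) has each player best-responding; Nash payoffs (2, 8).
Sequential outcome (High, Y) differs from the Nash profile (Mid, X).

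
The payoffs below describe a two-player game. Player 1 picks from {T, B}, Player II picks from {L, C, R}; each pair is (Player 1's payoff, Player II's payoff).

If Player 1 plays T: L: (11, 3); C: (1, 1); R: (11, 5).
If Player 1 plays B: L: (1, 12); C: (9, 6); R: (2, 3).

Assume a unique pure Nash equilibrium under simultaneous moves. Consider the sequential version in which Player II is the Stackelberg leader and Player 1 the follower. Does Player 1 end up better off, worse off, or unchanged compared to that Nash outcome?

Work backward from Player 1's decision.
- L: BR = T, leader payoff 3.
- C: BR = B, leader payoff 6.
- R: BR = T, leader payoff 5.
Maximizing over 3, 6, 5, Player II chooses C. Subgame-perfect outcome: (B, C) with payoffs (9, 6).
For the simultaneous game, intersect best replies.
Player 1's best replies: L→T; C→B; R→T.
Player II's best replies: T→R; B→L.
Only (T, R) has each player best-responding; Nash payoffs (11, 5).
Player 1 earns 9 sequentially versus 11 at the Nash outcome: worse off.

worse off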